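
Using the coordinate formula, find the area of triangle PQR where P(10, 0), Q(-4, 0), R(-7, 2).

Shoelace: Area = (1/2)|10(0-2) + -4(2-0) + -7(0-0)| = (1/2)(28) = 14

14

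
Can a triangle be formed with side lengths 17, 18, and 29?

Sort the sides: 17, 18, 29.
It suffices to check that the sum of the two smallest exceeds the largest:
17 + 18 = 35 > 29. ✓
Yes, a valid triangle can be formed.

Yes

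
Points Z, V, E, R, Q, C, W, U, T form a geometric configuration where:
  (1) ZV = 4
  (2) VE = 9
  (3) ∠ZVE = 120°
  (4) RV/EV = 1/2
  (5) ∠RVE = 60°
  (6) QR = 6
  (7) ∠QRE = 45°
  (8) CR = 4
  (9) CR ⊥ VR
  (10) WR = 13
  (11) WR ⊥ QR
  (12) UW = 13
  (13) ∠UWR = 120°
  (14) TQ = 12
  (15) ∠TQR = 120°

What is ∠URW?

Step 1: By the law of cosines on triangle RWU: RU² = 13² + 13² − 2·13·13·cos(120°) = 507, so RU = 13·√3.
Step 2: By the inverse law of cosines on triangle URW: cos(∠URW) = ((13·√3)² + 13² − 13²) / (2·13·√3·13) = 507/585.43 = 0.866, so ∠URW = 30°.

Therefore, the measure of angle ∠URW = 30°.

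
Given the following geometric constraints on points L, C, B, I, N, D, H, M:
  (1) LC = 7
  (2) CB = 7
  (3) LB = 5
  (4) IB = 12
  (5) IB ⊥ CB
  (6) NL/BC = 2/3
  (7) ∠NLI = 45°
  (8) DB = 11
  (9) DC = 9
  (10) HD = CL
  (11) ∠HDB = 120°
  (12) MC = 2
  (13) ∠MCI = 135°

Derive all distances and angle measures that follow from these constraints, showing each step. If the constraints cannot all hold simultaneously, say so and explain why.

The constraints are consistent.

From the given relations:
  NL = 2/3·BC = 2/3·7 ≈ 4.67
  HD = CL = 7

Step 1: From CB = 7, BI = 12, and ∠CBI = 90°, by the law of cosines:
  CI² = CB² + BI² - 2·CB·BI·cos(90°) = 49 + 144 - 0 = 193
  CI = √193

Step 2: From BD = 11, DH = 7, and ∠BDH = 120°, by the law of cosines:
  BH² = BD² + DH² - 2·BD·DH·cos(120°) = 121 + 49 + 77 = 247
  BH ≈ 15.72

Step 3: From LB = 5, LC = 7, BC = 7, by the inverse law of cosines:
  cos(∠BLC) = (LB² + LC² - BC²) / (2·LB·LC)
  ∠BLC = 69.08°

Step 4: From CB = 7, CD = 9, BD = 11, by the inverse law of cosines:
  cos(∠BCD) = (CB² + CD² - BD²) / (2·CB·CD)
  ∠BCD = 85.9°

Step 5: From CB = 7, CL = 7, BL = 5, by the inverse law of cosines:
  cos(∠BCL) = (CB² + CL² - BL²) / (2·CB·CL)
  ∠BCL = 41.85°

Step 6: From BC = 7, BD = 11, CD = 9, by the inverse law of cosines:
  cos(∠CBD) = (BC² + BD² - CD²) / (2·BC·BD)
  ∠CBD = 54.7°

Step 7: From BC = 7, BL = 5, CL = 7, by the inverse law of cosines:
  cos(∠CBL) = (BC² + BL² - CL²) / (2·BC·BL)
  ∠CBL = 69.08°

Step 8: From DB = 11, DC = 9, BC = 7, by the inverse law of cosines:
  cos(∠BDC) = (DB² + DC² - BC²) / (2·DB·DC)
  ∠BDC = 39.4°

Step 9: From IC = √193, CM = 2, and ∠ICM = 135°, by the law of cosines:
  IM² = IC² + CM² - 2·IC·CM·cos(135°) = 193 + 4 + 39.29 = 236.3
  IM ≈ 15.37

Step 10: From CB = 7, CI = √193, BI = 12, by the inverse law of cosines:
  cos(∠BCI) = (CB² + CI² - BI²) / (2·CB·CI)
  ∠BCI = 59.74°

Step 11: From BD = 11, BH = 15.72, DH = 7, by the inverse law of cosines:
  cos(∠DBH) = (BD² + BH² - DH²) / (2·BD·BH)
  ∠DBH = 22.69°

Step 12: From IB = 12, IC = √193, BC = 7, by the inverse law of cosines:
  cos(∠BIC) = (IB² + IC² - BC²) / (2·IB·IC)
  ∠BIC = 30.26°

Step 13: From HB = 15.72, HD = 7, BD = 11, by the inverse law of cosines:
  cos(∠BHD) = (HB² + HD² - BD²) / (2·HB·HD)
  ∠BHD = 37.31°

Step 14: From IC = √193, IM = 15.37, CM = 2, by the inverse law of cosines:
  cos(∠CIM) = (IC² + IM² - CM²) / (2·IC·IM)
  ∠CIM = 5.28°

Step 15: From MC = 2, MI = 15.37, CI = √193, by the inverse law of cosines:
  cos(∠CMI) = (MC² + MI² - CI²) / (2·MC·MI)
  ∠CMI = 39.72°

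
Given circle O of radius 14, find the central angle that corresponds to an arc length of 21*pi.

Arc length L = 2πr × θ/360, so θ = 360L / (2πr).
θ = 360 × 21*pi / (2π × 14)
θ = 270°
θ = 270°

270°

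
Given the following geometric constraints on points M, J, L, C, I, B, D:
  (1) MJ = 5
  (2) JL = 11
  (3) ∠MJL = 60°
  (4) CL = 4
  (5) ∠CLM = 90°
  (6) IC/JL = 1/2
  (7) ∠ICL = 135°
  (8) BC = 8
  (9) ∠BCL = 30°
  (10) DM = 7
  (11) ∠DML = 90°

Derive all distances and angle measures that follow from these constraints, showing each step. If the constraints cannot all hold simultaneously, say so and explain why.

The constraints are consistent.

From the given relations:
  IC = 1/2·JL = 1/2·11 ≈ 5.5

Step 1: From MJ = 5, JL = 11, and ∠MJL = 60°, by the law of cosines:
  ML² = MJ² + JL² - 2·MJ·JL·cos(60°) = 25 + 121 - 55 = 91
  ML = √91

Step 2: From LC = 4, CI = 5.5, and ∠LCI = 135°, by the law of cosines:
  LI² = LC² + CI² - 2·LC·CI·cos(135°) = 16 + 30.25 + 31.11 = 77.36
  LI ≈ 8.8

Step 3: From LC = 4, CB = 8, and ∠LCB = 30°, by the law of cosines:
  LB² = LC² + CB² - 2·LC·CB·cos(30°) = 16 + 64 - 55.43 = 24.57
  LB ≈ 4.96

Step 4: From ML = √91, LC = 4, and ∠MLC = 90°, by the law of cosines:
  MC² = ML² + LC² - 2·ML·LC·cos(90°) = 91 + 16 - 0 = 107
  MC = √107

Step 5: From LM = √91, MD = 7, and ∠LMD = 90°, by the law of cosines:
  LD² = LM² + MD² - 2·LM·MD·cos(90°) = 91 + 49 - 0 = 140
  LD = 2·√35

Step 6: From MJ = 5, ML = √91, JL = 11, by the inverse law of cosines:
  cos(∠JML) = (MJ² + ML² - JL²) / (2·MJ·ML)
  ∠JML = 93°

Step 7: From LB = 4.96, LC = 4, BC = 8, by the inverse law of cosines:
  cos(∠BLC) = (LB² + LC² - BC²) / (2·LB·LC)
  ∠BLC = 126.21°

Step 8: From LC = 4, LI = 8.8, CI = 5.5, by the inverse law of cosines:
  cos(∠CLI) = (LC² + LI² - CI²) / (2·LC·LI)
  ∠CLI = 26.24°

Step 9: From LJ = 11, LM = √91, JM = 5, by the inverse law of cosines:
  cos(∠JLM) = (LJ² + LM² - JM²) / (2·LJ·LM)
  ∠JLM = 27°

Step 10: From IC = 5.5, IL = 8.8, CL = 4, by the inverse law of cosines:
  cos(∠CIL) = (IC² + IL² - CL²) / (2·IC·IL)
  ∠CIL = 18.76°

Step 11: From BC = 8, BL = 4.96, CL = 4, by the inverse law of cosines:
  cos(∠CBL) = (BC² + BL² - CL²) / (2·BC·BL)
  ∠CBL = 23.79°

Step 12: From MC = √107, ML = √91, CL = 4, by the inverse law of cosines:
  cos(∠CML) = (MC² + ML² - CL²) / (2·MC·ML)
  ∠CML = 22.75°

Step 13: From LD = 2·√35, LM = √91, DM = 7, by the inverse law of cosines:
  cos(∠DLM) = (LD² + LM² - DM²) / (2·LD·LM)
  ∠DLM = 36.27°

Step 14: From CL = 4, CM = √107, LM = √91, by the inverse law of cosines:
  cos(∠LCM) = (CL² + CM² - LM²) / (2·CL·CM)
  ∠LCM = 67.25°

Step 15: From DL = 2·√35, DM = 7, LM = √91, by the inverse law of cosines:
  cos(∠LDM) = (DL² + DM² - LM²) / (2·DL·DM)
  ∠LDM = 53.73°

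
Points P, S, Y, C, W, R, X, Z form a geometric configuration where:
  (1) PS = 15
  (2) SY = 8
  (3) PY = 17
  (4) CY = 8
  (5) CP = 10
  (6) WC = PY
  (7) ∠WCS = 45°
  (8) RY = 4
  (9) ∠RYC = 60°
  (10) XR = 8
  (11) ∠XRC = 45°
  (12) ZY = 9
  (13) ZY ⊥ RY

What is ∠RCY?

Step 1: By the law of cosines on triangle CYR: CR² = 8² + 4² − 2·8·4·cos(60°) = 48, so CR = 4·√3.
Step 2: By the inverse law of cosines on triangle RCY: cos(∠RCY) = ((4·√3)² + 8² − 4²) / (2·4·√3·8) = 96/110.85 = 0.866, so ∠RCY = 30°.

Therefore, the measure of angle ∠RCY = 30°.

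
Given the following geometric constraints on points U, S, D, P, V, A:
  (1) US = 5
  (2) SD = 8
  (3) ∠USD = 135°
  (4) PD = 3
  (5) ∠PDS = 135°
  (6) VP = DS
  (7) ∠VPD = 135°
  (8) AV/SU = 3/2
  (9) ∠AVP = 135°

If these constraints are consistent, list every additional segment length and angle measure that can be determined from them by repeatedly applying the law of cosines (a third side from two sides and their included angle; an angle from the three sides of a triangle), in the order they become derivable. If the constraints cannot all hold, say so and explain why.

The constraints are consistent. Derivable facts, in order:
After 1 step:
- DV ≈ 10.34
- PA ≈ 14.32
- SP ≈ 10.34
- UD ≈ 12.07
After 2 steps:
- ∠APV = 21.73°
- ∠DPS = 33.16°
- ∠DSP = 11.84°
- ∠DUS = 27.96°
- ∠DVP = 11.84°
- ∠PAV = 23.27°
- ∠PDV = 33.16°
- ∠SDU = 17.04°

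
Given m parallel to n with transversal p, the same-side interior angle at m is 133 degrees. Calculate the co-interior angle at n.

Co-interior angles (same-side interior) formed by parallel lines and a transversal are supplementary (sum to 180 degrees).
The given angle is 133 degrees.
The co-interior angle = 180 - 133 = 47 degrees.

47 degrees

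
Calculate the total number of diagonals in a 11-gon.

The number of diagonals in an n-gon is n(n - 3)/2.
For n = 11: 11(11 - 3)/2 = 11 × 8 / 2 = 44.

44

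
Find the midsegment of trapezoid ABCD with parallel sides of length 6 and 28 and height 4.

midsegment = (6 + 28) / 2 = 34 / 2 = 17

17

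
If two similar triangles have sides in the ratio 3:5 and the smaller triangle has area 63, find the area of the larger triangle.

For similar figures, the area ratio equals the square of the side ratio.
Side ratio (the smaller triangle to the larger triangle) = 3:5, so area ratio = 3^2:5^2 = 9:25.
If the area of the smaller triangle is 63, then the area of the larger triangle = 63 * (25/9) = 175.

175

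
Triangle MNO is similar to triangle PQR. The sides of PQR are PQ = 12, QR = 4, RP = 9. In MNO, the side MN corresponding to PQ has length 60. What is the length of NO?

Since the triangles are similar, the ratio of corresponding sides is constant.
Scale factor k = MN / PQ = 60 / 12 = 5
NO = k * QR = 5 * 4 = 20

20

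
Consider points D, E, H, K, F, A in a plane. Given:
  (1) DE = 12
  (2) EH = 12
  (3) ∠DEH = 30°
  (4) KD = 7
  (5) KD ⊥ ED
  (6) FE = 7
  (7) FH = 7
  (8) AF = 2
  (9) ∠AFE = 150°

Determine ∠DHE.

Step 1: By the law of cosines on triangle HED: HD² = 12² + 12² − 2·12·12·cos(30°) = 38.58, so HD ≈ 6.21.
Step 2: By the inverse law of cosines on triangle DHE: cos(∠DHE) = (6.21² + 12² − 12²) / (2·6.21·12) = 38.58/149.08 = 0.2588, so ∠DHE = 75°.

Therefore, the measure of angle ∠DHE = 75°.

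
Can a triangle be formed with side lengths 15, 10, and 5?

No.
The triangle inequality is violated: 10 + 5 = 15 ≤ 15.
These lengths cannot form a triangle.

No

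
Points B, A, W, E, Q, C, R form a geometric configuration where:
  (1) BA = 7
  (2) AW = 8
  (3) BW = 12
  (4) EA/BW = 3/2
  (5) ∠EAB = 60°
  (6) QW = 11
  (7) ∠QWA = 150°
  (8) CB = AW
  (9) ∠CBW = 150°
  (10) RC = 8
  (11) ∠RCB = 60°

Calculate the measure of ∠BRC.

From the given relations: CB = AW = 8.
Step 1: By the law of cosines on triangle RCB: RB² = 8² + 8² − 2·8·8·cos(60°) = 64, so RB = 8.
Step 2: By the inverse law of cosines on triangle BRC: cos(∠BRC) = (8² + 8² − 8²) / (2·8·8) = 64/128 = 0.5, so ∠BRC = 60°.

Therefore, the measure of angle ∠BRC = 60°.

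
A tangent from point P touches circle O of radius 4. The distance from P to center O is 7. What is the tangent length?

tangent = √(d² - r²) = √(7² - 4²) = √(49 - 16) = √33 = sqrt(33)

sqrt(33)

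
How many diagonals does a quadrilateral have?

The number of diagonals in an n-gon is n(n - 3)/2.
For n = 4: 4(4 - 3)/2 = 4 × 1 / 2 = 2.

2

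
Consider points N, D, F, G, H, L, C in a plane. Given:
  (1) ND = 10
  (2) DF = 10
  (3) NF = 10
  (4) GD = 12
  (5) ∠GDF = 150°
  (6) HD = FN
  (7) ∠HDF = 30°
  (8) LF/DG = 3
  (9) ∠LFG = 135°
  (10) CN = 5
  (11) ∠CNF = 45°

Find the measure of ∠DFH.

From the given relations: HD = FN = 10.
Step 1: By the law of cosines on triangle FDH: FH² = 10² + 10² − 2·10·10·cos(30°) = 26.79, so FH ≈ 5.18.
Step 2: By the inverse law of cosines on triangle DFH: cos(∠DFH) = (10² + 5.18² − 10²) / (2·10·5.18) = 26.79/103.53 = 0.2588, so ∠DFH = 75°.

Therefore, the measure of angle ∠DFH = 75°.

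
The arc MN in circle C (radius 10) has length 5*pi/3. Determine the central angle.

θ = 360 × 5*pi/3 / (2π × 10) = 30° (rearranging arc length formula).

30°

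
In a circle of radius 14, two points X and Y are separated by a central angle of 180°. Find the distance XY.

Chord = 2(14) sin(90°) = 28

28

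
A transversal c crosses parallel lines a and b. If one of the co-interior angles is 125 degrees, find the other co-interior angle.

Co-interior (same-side interior) angles are between the parallel lines on the same side of the transversal.
Unlike corresponding or alternate interior angles, they are supplementary rather than equal.
So the angle = 180 - 125 = 55 degrees.

55 degrees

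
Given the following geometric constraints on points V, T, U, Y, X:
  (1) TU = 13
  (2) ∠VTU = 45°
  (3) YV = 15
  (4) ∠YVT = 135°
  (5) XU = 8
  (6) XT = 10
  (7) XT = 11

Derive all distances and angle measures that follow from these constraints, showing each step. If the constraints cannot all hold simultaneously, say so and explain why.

These constraints are not satisfiable: (6) XT = 10 and (7) XT = 11 assign two different lengths to the same segment. No planar figure meets all of them, so nothing further can be derived.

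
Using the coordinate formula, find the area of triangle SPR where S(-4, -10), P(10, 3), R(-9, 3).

The Shoelace formula computes the area from vertex coordinates by summing cross products.
For vertices (-4,-10), (10,3), (-9,3):
Signed sum = -4*3 - 10*-10 + 10*3 - -9*3 + -9*-10 - -4*3
= 88 + 57 + 102 = 247
Area = (1/2)|247| = 247/2.

247/2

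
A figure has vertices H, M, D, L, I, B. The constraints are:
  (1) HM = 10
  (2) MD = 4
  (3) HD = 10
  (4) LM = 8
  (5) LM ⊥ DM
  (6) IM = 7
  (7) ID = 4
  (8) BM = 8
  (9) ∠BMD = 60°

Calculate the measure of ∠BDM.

Step 1: By the law of cosines on triangle DMB: DB² = 4² + 8² − 2·4·8·cos(60°) = 48, so DB = 4·√3.
Step 2: By the inverse law of cosines on triangle BDM: cos(∠BDM) = ((4·√3)² + 4² − 8²) / (2·4·√3·4) = 0/55.43 = 0, so ∠BDM = 90°.

Therefore, the measure of angle ∠BDM = 90°.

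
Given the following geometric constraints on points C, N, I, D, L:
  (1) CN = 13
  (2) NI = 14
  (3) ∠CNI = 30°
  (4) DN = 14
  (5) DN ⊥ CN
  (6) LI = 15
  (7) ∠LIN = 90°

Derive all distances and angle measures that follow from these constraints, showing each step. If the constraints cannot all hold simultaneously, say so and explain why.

The constraints are consistent.

Step 1: From CN = 13, NI = 14, and ∠CNI = 30°, by the law of cosines:
  CI² = CN² + NI² - 2·CN·NI·cos(30°) = 169 + 196 - 315.2 = 49.77
  CI ≈ 7.05

Step 2: From CN = 13, ND = 14, and ∠CND = 90°, by the law of cosines:
  CD² = CN² + ND² - 2·CN·ND·cos(90°) = 169 + 196 - 0 = 365
  CD ≈ 19.1

Step 3: From NI = 14, IL = 15, and ∠NIL = 90°, by the law of cosines:
  NL² = NI² + IL² - 2·NI·IL·cos(90°) = 196 + 225 - 0 = 421
  NL ≈ 20.52

Step 4: From CD = 19.1, CN = 13, DN = 14, by the inverse law of cosines:
  cos(∠DCN) = (CD² + CN² - DN²) / (2·CD·CN)
  ∠DCN = 47.12°

Step 5: From CI = 7.05, CN = 13, IN = 14, by the inverse law of cosines:
  cos(∠ICN) = (CI² + CN² - IN²) / (2·CI·CN)
  ∠ICN = 82.87°

Step 6: From NI = 14, NL = 20.52, IL = 15, by the inverse law of cosines:
  cos(∠INL) = (NI² + NL² - IL²) / (2·NI·NL)
  ∠INL = 46.97°

Step 7: From IC = 7.05, IN = 14, CN = 13, by the inverse law of cosines:
  cos(∠CIN) = (IC² + IN² - CN²) / (2·IC·IN)
  ∠CIN = 67.13°

Step 8: From DC = 19.1, DN = 14, CN = 13, by the inverse law of cosines:
  cos(∠CDN) = (DC² + DN² - CN²) / (2·DC·DN)
  ∠CDN = 42.88°

Step 9: From LI = 15, LN = 20.52, IN = 14, by the inverse law of cosines:
  cos(∠ILN) = (LI² + LN² - IN²) / (2·LI·LN)
  ∠ILN = 43.03°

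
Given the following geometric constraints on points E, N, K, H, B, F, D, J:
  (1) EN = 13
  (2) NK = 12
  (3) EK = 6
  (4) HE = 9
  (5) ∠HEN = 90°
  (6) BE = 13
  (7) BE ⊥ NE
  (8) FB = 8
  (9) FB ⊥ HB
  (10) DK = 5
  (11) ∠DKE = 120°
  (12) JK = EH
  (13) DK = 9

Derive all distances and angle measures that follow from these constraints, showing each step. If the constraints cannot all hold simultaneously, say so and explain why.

These constraints are not satisfiable: (10) DK = 5 and (13) DK = 9 assign two different lengths to the same segment. No planar figure meets all of them, so nothing further can be derived.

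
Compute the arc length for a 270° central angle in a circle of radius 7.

Arc length = 2πr × θ/360
= 2π × 7 × 3/4
= 21*pi/2

21*pi/2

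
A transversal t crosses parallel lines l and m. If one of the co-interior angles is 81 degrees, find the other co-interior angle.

Co-interior angles sum to 180: 180 - 81 = 99 degrees.

99 degrees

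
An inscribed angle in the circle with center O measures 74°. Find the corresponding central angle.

By the inscribed angle theorem, the central angle is twice the inscribed angle.
Central angle = 2 × 74° = 148°

148°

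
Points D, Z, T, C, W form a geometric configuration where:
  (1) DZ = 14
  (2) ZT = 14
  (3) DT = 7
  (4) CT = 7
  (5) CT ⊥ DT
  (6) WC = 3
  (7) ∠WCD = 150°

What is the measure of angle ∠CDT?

Step 1: By the law of cosines on triangle DTC: DC² = 7² + 7² − 2·7·7·cos(90°) = 98, so DC = 7·√2.
Step 2: By the inverse law of cosines on triangle CDT: cos(∠CDT) = ((7·√2)² + 7² − 7²) / (2·7·√2·7) = 98/138.59 = 0.7071, so ∠CDT = 45°.

Therefore, the measure of angle ∠CDT = 45°.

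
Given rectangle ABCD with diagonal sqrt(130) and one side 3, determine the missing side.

Using the Pythagorean theorem: d^2 = a^2 + b^2
b^2 = d^2 - a^2
b^2 = 130 - 9
b^2 = 121
b = sqrt(121) = 11

11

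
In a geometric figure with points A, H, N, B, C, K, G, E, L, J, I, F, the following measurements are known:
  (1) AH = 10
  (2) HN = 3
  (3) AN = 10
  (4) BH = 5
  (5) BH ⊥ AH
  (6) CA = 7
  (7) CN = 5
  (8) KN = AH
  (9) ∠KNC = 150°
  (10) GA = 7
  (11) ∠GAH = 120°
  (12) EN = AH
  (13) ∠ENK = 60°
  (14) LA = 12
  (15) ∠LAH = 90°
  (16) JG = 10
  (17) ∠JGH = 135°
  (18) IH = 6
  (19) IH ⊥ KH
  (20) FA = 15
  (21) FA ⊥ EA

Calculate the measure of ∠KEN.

From the given relations: EN = AH = 10; KN = AH = 10.
Step 1: By the law of cosines on triangle ENK: EK² = 10² + 10² − 2·10·10·cos(60°) = 100, so EK = 10.
Step 2: By the inverse law of cosines on triangle KEN: cos(∠KEN) = (10² + 10² − 10²) / (2·10·10) = 100/200 = 0.5, so ∠KEN = 60°.

Therefore, the measure of angle ∠KEN = 60°.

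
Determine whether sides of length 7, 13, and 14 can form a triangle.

Sort the sides: 7, 13, 14.
It suffices to check that the sum of the two smallest exceeds the largest:
7 + 13 = 20 > 14. ✓
Yes, a valid triangle can be formed.

Yes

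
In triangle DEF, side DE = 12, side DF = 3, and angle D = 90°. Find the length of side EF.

Since angle D = 90°, this is a right triangle and the law of cosines reduces to the Pythagorean theorem.
EF^2 = 12^2 + 3^2 = 153
EF = 3*sqrt(17)

3*sqrt(17)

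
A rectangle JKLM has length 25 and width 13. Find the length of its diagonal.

d = sqrt(25^2 + 13^2) = sqrt(794)

sqrt(794)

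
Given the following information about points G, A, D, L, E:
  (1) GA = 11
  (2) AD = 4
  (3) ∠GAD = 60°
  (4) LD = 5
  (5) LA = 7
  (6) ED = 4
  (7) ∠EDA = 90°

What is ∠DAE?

Step 1: By the law of cosines on triangle ADE: AE² = 4² + 4² − 2·4·4·cos(90°) = 32, so AE = 4·√2.
Step 2: By the inverse law of cosines on triangle DAE: cos(∠DAE) = (4² + (4·√2)² − 4²) / (2·4·4·√2) = 32/45.25 = 0.7071, so ∠DAE = 45°.

Therefore, the measure of angle ∠DAE = 45°.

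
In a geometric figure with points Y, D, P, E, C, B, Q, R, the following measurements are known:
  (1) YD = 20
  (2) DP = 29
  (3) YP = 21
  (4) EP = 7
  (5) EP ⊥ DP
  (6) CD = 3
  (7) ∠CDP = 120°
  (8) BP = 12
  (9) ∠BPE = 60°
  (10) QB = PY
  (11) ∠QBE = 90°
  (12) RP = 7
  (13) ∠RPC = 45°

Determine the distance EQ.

From the given relations: QB = PY = 21.
Step 1: By the law of cosines on triangle BPE: BE² = 12² + 7² − 2·12·7·cos(60°) = 109, so BE = √109.
Step 2: By the law of cosines on triangle EBQ: EQ² = √109² + 21² − 2·√109·21·cos(90°) = 550, so EQ = 5·√22.

Therefore, the length of EQ = 5·√22.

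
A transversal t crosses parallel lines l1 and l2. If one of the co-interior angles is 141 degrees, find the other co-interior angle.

Co-interior angles sum to 180: 180 - 141 = 39 degrees.

39 degrees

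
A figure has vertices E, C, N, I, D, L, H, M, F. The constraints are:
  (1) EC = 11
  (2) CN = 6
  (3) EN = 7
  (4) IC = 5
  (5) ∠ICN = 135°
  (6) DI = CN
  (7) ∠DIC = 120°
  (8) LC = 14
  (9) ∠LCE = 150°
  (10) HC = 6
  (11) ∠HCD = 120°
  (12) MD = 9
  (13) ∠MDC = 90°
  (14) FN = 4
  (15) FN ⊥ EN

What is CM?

From the given relations: DI = CN = 6.
Step 1: By the law of cosines on triangle CID: CD² = 5² + 6² − 2·5·6·cos(120°) = 91, so CD = √91.
Step 2: By the law of cosines on triangle CDM: CM² = √91² + 9² − 2·√91·9·cos(90°) = 172, so CM = 2·√43.

Therefore, the length of CM = 2·√43.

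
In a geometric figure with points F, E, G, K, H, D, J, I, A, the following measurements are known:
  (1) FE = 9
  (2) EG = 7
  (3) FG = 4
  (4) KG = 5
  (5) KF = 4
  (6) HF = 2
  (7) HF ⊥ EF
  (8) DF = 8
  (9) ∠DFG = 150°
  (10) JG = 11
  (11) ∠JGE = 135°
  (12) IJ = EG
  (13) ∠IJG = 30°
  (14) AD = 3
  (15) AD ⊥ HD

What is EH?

Step 1: By the law of cosines on triangle EFH: EH² = 9² + 2² − 2·9·2·cos(90°) = 85, so EH = √85.

Therefore, the length of EH = √85.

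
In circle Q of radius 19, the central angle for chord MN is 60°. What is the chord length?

Chord length = 2r sin(θ/2)
= 2 × 19 × sin(60°/2)
= 2 × 19 × sin(30°)
= 19

19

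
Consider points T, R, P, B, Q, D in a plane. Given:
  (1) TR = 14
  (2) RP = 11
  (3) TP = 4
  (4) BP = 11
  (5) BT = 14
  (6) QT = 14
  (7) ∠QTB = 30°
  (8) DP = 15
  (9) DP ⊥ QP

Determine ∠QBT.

Step 1: By the law of cosines on triangle BTQ: BQ² = 14² + 14² − 2·14·14·cos(30°) = 52.52, so BQ ≈ 7.25.
Step 2: By the inverse law of cosines on triangle QBT: cos(∠QBT) = (7.25² + 14² − 14²) / (2·7.25·14) = 52.52/202.91 = 0.2588, so ∠QBT = 75°.

Therefore, the measure of angle ∠QBT = 75°.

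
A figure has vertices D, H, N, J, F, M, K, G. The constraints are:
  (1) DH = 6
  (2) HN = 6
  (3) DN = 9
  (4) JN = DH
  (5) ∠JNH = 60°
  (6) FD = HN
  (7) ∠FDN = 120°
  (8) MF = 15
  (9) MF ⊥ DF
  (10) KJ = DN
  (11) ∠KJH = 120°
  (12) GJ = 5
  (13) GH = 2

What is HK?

From the given relations: JN = DH = 6; KJ = DN = 9.
Step 1: By the law of cosines on triangle JNH: JH² = 6² + 6² − 2·6·6·cos(60°) = 36, so JH = 6.
Step 2: By the law of cosines on triangle HJK: HK² = 6² + 9² − 2·6·9·cos(120°) = 171, so HK = 3·√19.

Therefore, the length of HK = 3·√19.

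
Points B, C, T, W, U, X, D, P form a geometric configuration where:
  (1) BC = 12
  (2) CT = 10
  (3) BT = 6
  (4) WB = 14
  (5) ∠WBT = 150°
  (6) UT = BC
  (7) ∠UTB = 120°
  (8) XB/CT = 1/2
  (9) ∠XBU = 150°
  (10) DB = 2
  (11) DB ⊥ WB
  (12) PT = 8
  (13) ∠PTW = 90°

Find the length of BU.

From the given relations: UT = BC = 12.
Step 1: By the law of cosines on triangle BTU: BU² = 6² + 12² − 2·6·12·cos(120°) = 252, so BU = 6·√7.

Therefore, the length of BU = 6·√7.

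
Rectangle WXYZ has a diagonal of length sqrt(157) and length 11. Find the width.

b = sqrt(d^2 - a^2) = sqrt(157 - 121) = sqrt(36) = 6

6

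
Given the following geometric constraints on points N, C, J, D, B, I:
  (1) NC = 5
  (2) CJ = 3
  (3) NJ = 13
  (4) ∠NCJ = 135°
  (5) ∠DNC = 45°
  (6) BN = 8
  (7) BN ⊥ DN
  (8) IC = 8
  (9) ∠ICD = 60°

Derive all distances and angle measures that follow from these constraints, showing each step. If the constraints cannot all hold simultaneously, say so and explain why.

These constraints are not satisfiable: by the triangle inequality in triangle CNJ, (1) NC = 5 and (2) CJ = 3 force NJ ≤ 5 + 3 = 8, but (3) says NJ = 13. No planar figure meets all of them, so nothing further can be derived.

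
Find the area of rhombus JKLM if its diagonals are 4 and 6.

Area = (4 * 6) / 2 = 24 / 2 = 12

12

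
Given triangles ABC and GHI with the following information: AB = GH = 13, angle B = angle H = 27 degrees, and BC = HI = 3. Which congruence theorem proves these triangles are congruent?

The given information matches SAS: Two pairs of corresponding sides and the included angle are equal (Side-Angle-Side).

SAS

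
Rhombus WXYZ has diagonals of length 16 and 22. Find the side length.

Half-diagonals are 8 and 11. side = sqrt(8^2 + 11^2) = sqrt(185)

sqrt(185)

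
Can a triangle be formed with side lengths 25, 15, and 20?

For three segments to close into a triangle, no single side can be as long as the other two combined.
The longest side is 25, and 15 + 20 = 35 > 25.
A triangle can be formed.

Yes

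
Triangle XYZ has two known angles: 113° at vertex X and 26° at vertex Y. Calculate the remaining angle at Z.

The interior angles sum to 180°: angle Z = 180 - 113 - 26 = 41°.
The triangle is obtuse (angles 113°, 26°, 41°).

41 degrees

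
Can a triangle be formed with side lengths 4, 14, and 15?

Check all three triangle inequalities:
4 + 14 = 18 > 15 ✓
4 + 15 = 19 > 14 ✓
14 + 15 = 29 > 4 ✓
All conditions hold, so these sides form a valid triangle.

Yes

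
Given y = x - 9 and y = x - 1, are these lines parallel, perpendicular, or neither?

Slope of line 1: m1 = 1
Slope of line 2: m2 = 1
Two lines are parallel if and only if they have equal slopes (or both are vertical).
Here m1 = m2 = 1, confirming the lines are parallel.

Parallel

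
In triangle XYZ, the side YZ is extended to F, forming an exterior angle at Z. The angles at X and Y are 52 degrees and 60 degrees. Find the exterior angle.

Exterior angle = 52 + 60 = 112 degrees (exterior angle theorem).

112 degrees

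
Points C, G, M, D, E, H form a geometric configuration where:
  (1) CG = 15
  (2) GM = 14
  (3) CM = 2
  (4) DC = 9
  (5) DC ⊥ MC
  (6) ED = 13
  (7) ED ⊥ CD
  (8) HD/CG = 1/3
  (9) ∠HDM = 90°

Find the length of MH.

From the given relations: HD = 1/3·CG = 1/3·15 = 5.
Step 1: By the law of cosines on triangle DCM: DM² = 9² + 2² − 2·9·2·cos(90°) = 85, so DM = √85.
Step 2: By the law of cosines on triangle MDH: MH² = √85² + 5² − 2·√85·5·cos(90°) = 110, so MH = √110.

Therefore, the length of MH = √110.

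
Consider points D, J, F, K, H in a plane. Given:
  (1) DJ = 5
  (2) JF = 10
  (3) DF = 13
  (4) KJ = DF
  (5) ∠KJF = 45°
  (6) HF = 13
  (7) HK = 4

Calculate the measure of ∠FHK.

From the given relations: KJ = DF = 13.
Step 1: By the law of cosines on triangle FJK: FK² = 10² + 13² − 2·10·13·cos(45°) = 85.15, so FK ≈ 9.23.
Step 2: By the inverse law of cosines on triangle FHK: cos(∠FHK) = (13² + 4² − 9.23²) / (2·13·4) = 99.85/104 = 0.9601, so ∠FHK = 16.24°.

Therefore, the measure of angle ∠FHK = 16.24°.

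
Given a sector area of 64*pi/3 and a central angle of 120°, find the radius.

r² = 360 × 64*pi/3 / (π × 120) = 64, so r = 8.

8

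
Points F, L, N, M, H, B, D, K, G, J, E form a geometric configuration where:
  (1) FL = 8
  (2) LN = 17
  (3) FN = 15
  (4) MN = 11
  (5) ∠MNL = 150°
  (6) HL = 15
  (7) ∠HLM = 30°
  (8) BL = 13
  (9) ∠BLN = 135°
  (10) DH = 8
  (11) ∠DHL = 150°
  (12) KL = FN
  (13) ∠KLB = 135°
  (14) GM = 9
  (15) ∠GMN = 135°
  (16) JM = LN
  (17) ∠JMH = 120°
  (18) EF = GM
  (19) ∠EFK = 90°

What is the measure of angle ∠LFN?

Step 1: By the inverse law of cosines on triangle LFN: cos(∠LFN) = (8² + 15² − 17²) / (2·8·15) = 0/240 = 0, so ∠LFN = 90°.

Therefore, the measure of angle ∠LFN = 90°.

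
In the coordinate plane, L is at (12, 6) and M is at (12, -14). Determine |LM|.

d = sqrt((0)^2 + (-20)^2) = sqrt(400) = 20

20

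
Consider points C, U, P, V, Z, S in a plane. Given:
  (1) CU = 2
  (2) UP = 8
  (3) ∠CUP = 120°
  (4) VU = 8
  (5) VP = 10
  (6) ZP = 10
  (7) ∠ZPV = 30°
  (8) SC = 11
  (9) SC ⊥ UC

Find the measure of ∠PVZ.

Step 1: By the law of cosines on triangle VPZ: VZ² = 10² + 10² − 2·10·10·cos(30°) = 26.79, so VZ ≈ 5.18.
Step 2: By the inverse law of cosines on triangle PVZ: cos(∠PVZ) = (10² + 5.18² − 10²) / (2·10·5.18) = 26.79/103.53 = 0.2588, so ∠PVZ = 75°.

Therefore, the measure of angle ∠PVZ = 75°.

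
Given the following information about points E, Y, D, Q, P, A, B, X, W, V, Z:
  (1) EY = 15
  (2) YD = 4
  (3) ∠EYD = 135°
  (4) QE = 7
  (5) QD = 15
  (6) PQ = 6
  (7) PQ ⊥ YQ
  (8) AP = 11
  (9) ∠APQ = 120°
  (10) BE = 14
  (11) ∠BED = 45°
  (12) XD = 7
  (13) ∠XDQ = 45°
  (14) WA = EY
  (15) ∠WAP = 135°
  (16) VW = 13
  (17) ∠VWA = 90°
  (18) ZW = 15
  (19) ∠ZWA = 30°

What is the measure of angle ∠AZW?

From the given relations: WA = EY = 15.
Step 1: By the law of cosines on triangle ZWA: ZA² = 15² + 15² − 2·15·15·cos(30°) = 60.29, so ZA ≈ 7.76.
Step 2: By the inverse law of cosines on triangle AZW: cos(∠AZW) = (7.76² + 15² − 15²) / (2·7.76·15) = 60.29/232.94 = 0.2588, so ∠AZW = 75°.

Therefore, the measure of angle ∠AZW = 75°.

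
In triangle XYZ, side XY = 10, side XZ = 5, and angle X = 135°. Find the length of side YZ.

When two sides and the included angle are known, the law of cosines gives the third side.
c^2 = a^2 + b^2 - 2ab cos(C) generalizes the Pythagorean theorem to non-right triangles.
Here: YZ^2 = 100 + 25 - 100*(-sqrt(2)/2) = 50*sqrt(2) + 125
YZ = 5*sqrt(2*sqrt(2) + 5)

5*sqrt(2*sqrt(2) + 5)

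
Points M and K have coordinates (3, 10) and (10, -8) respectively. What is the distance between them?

d = sqrt((10 - 3)^2 + (-8 - 10)^2)
d = sqrt(7^2 + -18^2)
d = sqrt(49 + 324)
d = sqrt(373)

sqrt(373)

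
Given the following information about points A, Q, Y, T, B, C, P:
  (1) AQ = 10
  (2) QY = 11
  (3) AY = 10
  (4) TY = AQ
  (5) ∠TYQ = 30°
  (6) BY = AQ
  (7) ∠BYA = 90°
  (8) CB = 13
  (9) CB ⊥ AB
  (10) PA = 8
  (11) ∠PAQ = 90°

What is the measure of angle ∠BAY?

From the given relations: BY = AQ = 10.
Step 1: By the law of cosines on triangle AYB: AB² = 10² + 10² − 2·10·10·cos(90°) = 200, so AB = 10·√2.
Step 2: By the inverse law of cosines on triangle BAY: cos(∠BAY) = ((10·√2)² + 10² − 10²) / (2·10·√2·10) = 200/282.84 = 0.7071, so ∠BAY = 45°.

Therefore, the measure of angle ∠BAY = 45°.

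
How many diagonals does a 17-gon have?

Total line segments between 17 vertices = C(17,2) = 136.
Subtract the 17 sides: 136 - 17 = 119 diagonals.

119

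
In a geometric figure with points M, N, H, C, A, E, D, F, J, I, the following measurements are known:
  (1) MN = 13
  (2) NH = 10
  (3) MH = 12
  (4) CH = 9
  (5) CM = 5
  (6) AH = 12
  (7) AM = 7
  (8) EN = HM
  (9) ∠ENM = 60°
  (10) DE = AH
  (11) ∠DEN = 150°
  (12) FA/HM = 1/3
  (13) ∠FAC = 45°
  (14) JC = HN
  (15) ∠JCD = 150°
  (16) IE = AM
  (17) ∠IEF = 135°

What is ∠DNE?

From the given relations: EN = HM = 12; DE = AH = 12.
Step 1: By the law of cosines on triangle NED: ND² = 12² + 12² − 2·12·12·cos(150°) = 537.42, so ND ≈ 23.18.
Step 2: By the inverse law of cosines on triangle DNE: cos(∠DNE) = (23.18² + 12² − 12²) / (2·23.18·12) = 537.42/556.37 = 0.9659, so ∠DNE = 15°.

Therefore, the measure of angle ∠DNE = 15°.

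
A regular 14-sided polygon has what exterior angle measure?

Each exterior angle of a regular n-gon is 360 / n.
For n = 14: 360 / 14 = 180/7 degrees.

180/7 degrees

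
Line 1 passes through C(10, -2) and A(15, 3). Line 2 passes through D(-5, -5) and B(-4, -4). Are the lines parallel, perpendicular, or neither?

Slope of line 1: m1 = (3 - -2)/(15 - 10) = 5/5 = 1
Slope of line 2: m2 = (-4 - -5)/(-4 - -5) = 1/1 = 1
Two lines are parallel if and only if they have equal slopes (or both are vertical).
Here m1 = m2 = 1, confirming the lines are parallel.

Parallel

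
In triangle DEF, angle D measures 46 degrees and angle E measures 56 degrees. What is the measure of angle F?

The interior angles sum to 180°: angle F = 180 - 46 - 56 = 78°.
The triangle is acute (angles 46°, 56°, 78°).

78 degrees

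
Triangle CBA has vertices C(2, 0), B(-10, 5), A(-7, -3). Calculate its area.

The Shoelace formula computes the area from vertex coordinates by summing cross products.
For vertices (2,0), (-10,5), (-7,-3):
Signed sum = 2*5 - -10*0 + -10*-3 - -7*5 + -7*0 - 2*-3
= 10 + 65 + 6 = 81
Area = (1/2)|81| = 81/2.

81/2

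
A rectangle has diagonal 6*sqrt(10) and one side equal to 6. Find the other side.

Using the Pythagorean theorem: d^2 = a^2 + b^2
b^2 = d^2 - a^2
b^2 = 360 - 36
b^2 = 324
b = sqrt(324) = 18

18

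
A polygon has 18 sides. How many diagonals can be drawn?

The number of diagonals in an n-gon is n(n - 3)/2.
For n = 18: 18(18 - 3)/2 = 18 × 15 / 2 = 135.

135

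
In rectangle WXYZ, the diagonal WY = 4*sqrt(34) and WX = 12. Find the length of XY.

b = sqrt(d^2 - a^2) = sqrt(544 - 144) = sqrt(400) = 20

20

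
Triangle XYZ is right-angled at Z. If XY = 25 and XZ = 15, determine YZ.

Rearranging the Pythagorean theorem to solve for the unknown leg:
leg^2 = hypotenuse^2 - known_leg^2 = 625 - 225 = 400
leg = sqrt(400) = 20.

20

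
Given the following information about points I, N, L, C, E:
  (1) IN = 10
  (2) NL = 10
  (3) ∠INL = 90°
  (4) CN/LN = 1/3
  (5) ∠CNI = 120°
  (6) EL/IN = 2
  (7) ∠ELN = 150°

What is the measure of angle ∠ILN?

Step 1: By the law of cosines on triangle LNI: LI² = 10² + 10² − 2·10·10·cos(90°) = 200, so LI = 10·√2.
Step 2: By the inverse law of cosines on triangle ILN: cos(∠ILN) = ((10·√2)² + 10² − 10²) / (2·10·√2·10) = 200/282.84 = 0.7071, so ∠ILN = 45°.

Therefore, the measure of angle ∠ILN = 45°.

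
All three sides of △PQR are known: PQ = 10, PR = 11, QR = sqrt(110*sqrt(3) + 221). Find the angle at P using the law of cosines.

cos(P) = (10² + 11² - (sqrt(110*sqrt(3) + 221))²) / (2 × 10 × 11) = -sqrt(3)/2, so P = arccos(-sqrt(3)/2) = 150°.

150°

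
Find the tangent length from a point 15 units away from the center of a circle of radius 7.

tangent = √(d² - r²) = √(15² - 7²) = √(225 - 49) = √176 = 4*sqrt(11)

4*sqrt(11)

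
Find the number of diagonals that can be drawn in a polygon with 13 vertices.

Total line segments between 13 vertices = C(13,2) = 78.
Subtract the 13 sides: 78 - 13 = 65 diagonals.

65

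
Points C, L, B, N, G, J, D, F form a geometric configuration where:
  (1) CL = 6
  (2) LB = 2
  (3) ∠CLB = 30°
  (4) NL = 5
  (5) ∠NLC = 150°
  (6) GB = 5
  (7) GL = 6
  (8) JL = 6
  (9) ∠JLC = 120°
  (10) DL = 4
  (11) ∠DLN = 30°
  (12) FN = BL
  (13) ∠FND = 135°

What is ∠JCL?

Step 1: By the law of cosines on triangle CLJ: CJ² = 6² + 6² − 2·6·6·cos(120°) = 108, so CJ = 6·√3.
Step 2: By the inverse law of cosines on triangle JCL: cos(∠JCL) = ((6·√3)² + 6² − 6²) / (2·6·√3·6) = 108/124.71 = 0.866, so ∠JCL = 30°.

Therefore, the measure of angle ∠JCL = 30°.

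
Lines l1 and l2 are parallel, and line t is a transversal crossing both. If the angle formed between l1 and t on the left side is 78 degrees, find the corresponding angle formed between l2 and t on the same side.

Corresponding angles are equal: 78 degrees.

78 degrees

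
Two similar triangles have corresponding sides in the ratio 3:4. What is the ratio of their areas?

Area ratio = (side ratio)^2 = (3/4)^2 = 9:16.

9:16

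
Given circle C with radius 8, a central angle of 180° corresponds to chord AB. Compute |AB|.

Chord = 2(8) sin(90°) = 16

16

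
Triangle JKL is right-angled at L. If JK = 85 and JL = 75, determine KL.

By the Pythagorean theorem: KL^2 = JK^2 - JL^2
KL^2 = 85^2 - 75^2 = 7225 - 5625 = 1600
KL = sqrt(1600) = 40

40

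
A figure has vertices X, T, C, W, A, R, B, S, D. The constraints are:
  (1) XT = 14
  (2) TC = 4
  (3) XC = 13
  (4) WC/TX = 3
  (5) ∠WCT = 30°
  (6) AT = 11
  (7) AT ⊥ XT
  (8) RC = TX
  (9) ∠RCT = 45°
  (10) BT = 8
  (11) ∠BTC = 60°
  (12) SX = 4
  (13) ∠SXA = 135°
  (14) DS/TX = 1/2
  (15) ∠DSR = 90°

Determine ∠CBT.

Step 1: By the law of cosines on triangle BTC: BC² = 8² + 4² − 2·8·4·cos(60°) = 48, so BC = 4·√3.
Step 2: By the inverse law of cosines on triangle CBT: cos(∠CBT) = ((4·√3)² + 8² − 4²) / (2·4·√3·8) = 96/110.85 = 0.866, so ∠CBT = 30°.

Therefore, the measure of angle ∠CBT = 30°.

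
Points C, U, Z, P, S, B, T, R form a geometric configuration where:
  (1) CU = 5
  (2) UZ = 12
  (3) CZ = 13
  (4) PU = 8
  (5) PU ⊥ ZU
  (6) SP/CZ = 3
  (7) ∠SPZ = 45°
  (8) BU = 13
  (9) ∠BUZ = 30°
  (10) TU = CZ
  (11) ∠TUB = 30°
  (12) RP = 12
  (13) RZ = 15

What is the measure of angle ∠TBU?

From the given relations: TU = CZ = 13.
Step 1: By the law of cosines on triangle BUT: BT² = 13² + 13² − 2·13·13·cos(30°) = 45.28, so BT ≈ 6.73.
Step 2: By the inverse law of cosines on triangle TBU: cos(∠TBU) = (6.73² + 13² − 13²) / (2·6.73·13) = 45.28/174.96 = 0.2588, so ∠TBU = 75°.

Therefore, the measure of angle ∠TBU = 75°.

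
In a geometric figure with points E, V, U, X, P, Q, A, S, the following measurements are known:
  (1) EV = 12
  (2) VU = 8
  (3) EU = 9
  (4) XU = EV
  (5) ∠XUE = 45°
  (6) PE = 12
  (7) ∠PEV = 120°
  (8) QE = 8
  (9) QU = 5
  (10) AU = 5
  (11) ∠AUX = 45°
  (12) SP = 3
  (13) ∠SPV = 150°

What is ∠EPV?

Step 1: By the law of cosines on triangle PEV: PV² = 12² + 12² − 2·12·12·cos(120°) = 432, so PV = 12·√3.
Step 2: By the inverse law of cosines on triangle EPV: cos(∠EPV) = (12² + (12·√3)² − 12²) / (2·12·12·√3) = 432/498.83 = 0.866, so ∠EPV = 30°.

Therefore, the measure of angle ∠EPV = 30°.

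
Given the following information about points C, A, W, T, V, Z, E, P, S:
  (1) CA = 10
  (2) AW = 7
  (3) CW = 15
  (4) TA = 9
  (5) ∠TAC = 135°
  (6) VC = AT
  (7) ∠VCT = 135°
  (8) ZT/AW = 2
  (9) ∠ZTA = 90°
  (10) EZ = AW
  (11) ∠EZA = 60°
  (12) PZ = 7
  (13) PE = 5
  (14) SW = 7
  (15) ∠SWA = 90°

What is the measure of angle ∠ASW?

Step 1: By the law of cosines on triangle SWA: SA² = 7² + 7² − 2·7·7·cos(90°) = 98, so SA = 7·√2.
Step 2: By the inverse law of cosines on triangle ASW: cos(∠ASW) = ((7·√2)² + 7² − 7²) / (2·7·√2·7) = 98/138.59 = 0.7071, so ∠ASW = 45°.

Therefore, the measure of angle ∠ASW = 45°.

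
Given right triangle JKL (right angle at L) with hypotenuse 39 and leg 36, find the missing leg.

Rearranging the Pythagorean theorem to solve for the unknown leg:
leg^2 = hypotenuse^2 - known_leg^2 = 1521 - 1296 = 225
leg = sqrt(225) = 15.

15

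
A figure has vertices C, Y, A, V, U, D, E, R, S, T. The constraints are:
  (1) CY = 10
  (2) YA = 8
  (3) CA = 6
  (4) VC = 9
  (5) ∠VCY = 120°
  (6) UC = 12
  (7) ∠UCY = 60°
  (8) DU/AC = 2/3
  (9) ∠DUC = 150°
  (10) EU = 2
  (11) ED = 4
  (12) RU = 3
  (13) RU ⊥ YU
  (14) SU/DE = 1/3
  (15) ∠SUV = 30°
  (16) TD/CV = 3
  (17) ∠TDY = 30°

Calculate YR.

Step 1: By the law of cosines on triangle UCY: UY² = 12² + 10² − 2·12·10·cos(60°) = 124, so UY = 2·√31.
Step 2: By the law of cosines on triangle YUR: YR² = (2·√31)² + 3² − 2·2·√31·3·cos(90°) = 133, so YR = √133.

Therefore, the length of YR = √133.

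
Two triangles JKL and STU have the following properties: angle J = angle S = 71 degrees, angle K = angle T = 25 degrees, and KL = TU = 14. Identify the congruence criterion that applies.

The given information provides:
angle J = angle S = 71 degrees, angle K = angle T = 25 degrees, and KL = TU = 14
This matches the AAS congruence theorem.
Two pairs of corresponding angles and a non-included side are equal (Angle-Angle-Side).

AAS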